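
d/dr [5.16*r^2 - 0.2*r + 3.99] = 10.32*r - 0.2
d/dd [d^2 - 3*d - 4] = 2*d - 3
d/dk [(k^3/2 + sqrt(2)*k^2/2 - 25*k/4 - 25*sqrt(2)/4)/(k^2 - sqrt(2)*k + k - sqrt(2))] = (-(2*k - sqrt(2) + 1)*(2*k^3 + 2*sqrt(2)*k^2 - 25*k - 25*sqrt(2)) + (6*k^2 + 4*sqrt(2)*k - 25)*(k^2 - sqrt(2)*k + k - sqrt(2)))/(4*(k^2 - sqrt(2)*k + k - sqrt(2))^2)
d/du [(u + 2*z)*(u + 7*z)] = 2*u + 9*z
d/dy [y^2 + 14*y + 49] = 2*y + 14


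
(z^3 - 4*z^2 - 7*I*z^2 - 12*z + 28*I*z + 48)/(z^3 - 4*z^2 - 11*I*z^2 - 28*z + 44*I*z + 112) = (z - 3*I)/(z - 7*I)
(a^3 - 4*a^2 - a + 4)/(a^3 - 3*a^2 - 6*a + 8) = (a + 1)/(a + 2)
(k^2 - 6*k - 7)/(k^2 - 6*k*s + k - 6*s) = (7 - k)/(-k + 6*s)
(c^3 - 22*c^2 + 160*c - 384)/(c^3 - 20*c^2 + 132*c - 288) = (c - 8)/(c - 6)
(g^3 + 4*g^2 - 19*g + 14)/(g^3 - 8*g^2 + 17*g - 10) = (g + 7)/(g - 5)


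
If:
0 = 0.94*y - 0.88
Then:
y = 0.94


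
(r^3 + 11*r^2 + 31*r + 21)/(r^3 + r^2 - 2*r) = (r^3 + 11*r^2 + 31*r + 21)/(r*(r^2 + r - 2))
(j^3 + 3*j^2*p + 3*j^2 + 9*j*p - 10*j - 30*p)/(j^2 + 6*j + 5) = (j^2 + 3*j*p - 2*j - 6*p)/(j + 1)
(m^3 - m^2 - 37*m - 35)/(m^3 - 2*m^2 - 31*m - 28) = (m + 5)/(m + 4)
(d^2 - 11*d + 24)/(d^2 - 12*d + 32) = (d - 3)/(d - 4)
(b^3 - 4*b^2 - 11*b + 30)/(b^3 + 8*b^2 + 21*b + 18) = (b^2 - 7*b + 10)/(b^2 + 5*b + 6)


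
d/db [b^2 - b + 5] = 2*b - 1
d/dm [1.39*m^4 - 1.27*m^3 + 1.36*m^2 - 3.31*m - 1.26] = 5.56*m^3 - 3.81*m^2 + 2.72*m - 3.31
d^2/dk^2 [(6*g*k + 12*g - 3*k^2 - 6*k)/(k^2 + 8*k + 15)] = 6*(2*g*k^3 + 12*g*k^2 + 6*g*k - 44*g + 6*k^3 + 45*k^2 + 90*k + 15)/(k^6 + 24*k^5 + 237*k^4 + 1232*k^3 + 3555*k^2 + 5400*k + 3375)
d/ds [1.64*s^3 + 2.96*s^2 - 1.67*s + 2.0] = 4.92*s^2 + 5.92*s - 1.67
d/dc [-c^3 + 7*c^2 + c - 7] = -3*c^2 + 14*c + 1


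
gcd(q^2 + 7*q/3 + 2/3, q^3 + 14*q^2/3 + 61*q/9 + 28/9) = 1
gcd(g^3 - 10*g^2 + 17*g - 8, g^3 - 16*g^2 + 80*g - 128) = g - 8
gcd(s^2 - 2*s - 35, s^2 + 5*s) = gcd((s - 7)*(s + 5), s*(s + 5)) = s + 5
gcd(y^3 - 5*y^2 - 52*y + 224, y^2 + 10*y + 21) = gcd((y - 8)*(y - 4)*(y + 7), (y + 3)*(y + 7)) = y + 7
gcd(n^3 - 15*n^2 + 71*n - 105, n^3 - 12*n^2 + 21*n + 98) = n - 7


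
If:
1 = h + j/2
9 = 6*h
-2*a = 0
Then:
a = 0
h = 3/2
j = -1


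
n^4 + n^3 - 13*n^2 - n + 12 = (n - 3)*(n - 1)*(n + 1)*(n + 4)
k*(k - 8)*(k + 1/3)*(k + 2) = k^4 - 17*k^3/3 - 18*k^2 - 16*k/3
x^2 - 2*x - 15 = (x - 5)*(x + 3)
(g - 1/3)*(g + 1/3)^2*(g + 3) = g^4 + 10*g^3/3 + 8*g^2/9 - 10*g/27 - 1/9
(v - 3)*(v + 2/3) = v^2 - 7*v/3 - 2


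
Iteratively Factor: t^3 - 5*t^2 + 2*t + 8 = (t - 2)*(t^2 - 3*t - 4) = (t - 4)*(t - 2)*(t + 1)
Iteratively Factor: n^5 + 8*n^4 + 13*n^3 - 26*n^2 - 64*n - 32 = (n + 4)*(n^4 + 4*n^3 - 3*n^2 - 14*n - 8) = (n + 1)*(n + 4)*(n^3 + 3*n^2 - 6*n - 8) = (n + 1)*(n + 4)^2*(n^2 - n - 2) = (n + 1)^2*(n + 4)^2*(n - 2)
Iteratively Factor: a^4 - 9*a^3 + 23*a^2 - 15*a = (a - 1)*(a^3 - 8*a^2 + 15*a) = a*(a - 1)*(a^2 - 8*a + 15) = a*(a - 5)*(a - 1)*(a - 3)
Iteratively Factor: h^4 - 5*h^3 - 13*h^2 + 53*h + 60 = (h + 3)*(h^3 - 8*h^2 + 11*h + 20) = (h + 1)*(h + 3)*(h^2 - 9*h + 20) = (h - 5)*(h + 1)*(h + 3)*(h - 4)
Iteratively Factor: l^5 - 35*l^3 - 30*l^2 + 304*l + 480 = (l - 4)*(l^4 + 4*l^3 - 19*l^2 - 106*l - 120) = (l - 5)*(l - 4)*(l^3 + 9*l^2 + 26*l + 24) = (l - 5)*(l - 4)*(l + 3)*(l^2 + 6*l + 8) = (l - 5)*(l - 4)*(l + 2)*(l + 3)*(l + 4)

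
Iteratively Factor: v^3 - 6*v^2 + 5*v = (v)*(v^2 - 6*v + 5) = v*(v - 5)*(v - 1)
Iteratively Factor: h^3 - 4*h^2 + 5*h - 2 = (h - 1)*(h^2 - 3*h + 2) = (h - 2)*(h - 1)*(h - 1)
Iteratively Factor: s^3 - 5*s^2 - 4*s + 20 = (s + 2)*(s^2 - 7*s + 10) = (s - 2)*(s + 2)*(s - 5)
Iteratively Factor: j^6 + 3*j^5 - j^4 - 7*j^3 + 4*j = (j)*(j^5 + 3*j^4 - j^3 - 7*j^2 + 4) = j*(j + 2)*(j^4 + j^3 - 3*j^2 - j + 2) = j*(j - 1)*(j + 2)*(j^3 + 2*j^2 - j - 2) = j*(j - 1)*(j + 1)*(j + 2)*(j^2 + j - 2) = j*(j - 1)^2*(j + 1)*(j + 2)*(j + 2)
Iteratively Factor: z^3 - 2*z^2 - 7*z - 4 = (z + 1)*(z^2 - 3*z - 4) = (z + 1)^2*(z - 4)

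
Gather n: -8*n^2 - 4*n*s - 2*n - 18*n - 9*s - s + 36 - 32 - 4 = -8*n^2 + n*(-4*s - 20) - 10*s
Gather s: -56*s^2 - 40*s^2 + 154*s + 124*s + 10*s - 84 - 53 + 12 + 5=-96*s^2 + 288*s - 120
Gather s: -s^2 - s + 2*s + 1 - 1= -s^2 + s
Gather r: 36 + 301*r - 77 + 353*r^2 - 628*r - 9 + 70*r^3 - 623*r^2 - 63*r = 70*r^3 - 270*r^2 - 390*r - 50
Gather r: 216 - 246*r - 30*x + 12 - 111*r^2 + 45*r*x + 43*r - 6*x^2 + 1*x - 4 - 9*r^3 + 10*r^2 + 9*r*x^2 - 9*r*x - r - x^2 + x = -9*r^3 - 101*r^2 + r*(9*x^2 + 36*x - 204) - 7*x^2 - 28*x + 224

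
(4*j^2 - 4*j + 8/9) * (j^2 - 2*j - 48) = 4*j^4 - 12*j^3 - 1648*j^2/9 + 1712*j/9 - 128/3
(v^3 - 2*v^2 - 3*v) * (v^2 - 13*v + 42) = v^5 - 15*v^4 + 65*v^3 - 45*v^2 - 126*v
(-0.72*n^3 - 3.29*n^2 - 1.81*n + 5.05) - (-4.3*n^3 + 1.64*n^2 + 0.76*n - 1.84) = 3.58*n^3 - 4.93*n^2 - 2.57*n + 6.89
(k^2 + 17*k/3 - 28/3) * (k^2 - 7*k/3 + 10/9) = k^4 + 10*k^3/3 - 193*k^2/9 + 758*k/27 - 280/27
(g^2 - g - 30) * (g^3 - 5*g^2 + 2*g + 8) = g^5 - 6*g^4 - 23*g^3 + 156*g^2 - 68*g - 240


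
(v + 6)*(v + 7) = v^2 + 13*v + 42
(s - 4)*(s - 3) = s^2 - 7*s + 12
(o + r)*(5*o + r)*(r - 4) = 5*o^2*r - 20*o^2 + 6*o*r^2 - 24*o*r + r^3 - 4*r^2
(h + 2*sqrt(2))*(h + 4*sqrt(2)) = h^2 + 6*sqrt(2)*h + 16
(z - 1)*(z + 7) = z^2 + 6*z - 7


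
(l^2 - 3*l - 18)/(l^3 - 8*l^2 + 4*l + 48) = (l + 3)/(l^2 - 2*l - 8)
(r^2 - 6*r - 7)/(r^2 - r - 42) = (r + 1)/(r + 6)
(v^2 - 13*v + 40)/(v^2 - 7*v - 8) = (v - 5)/(v + 1)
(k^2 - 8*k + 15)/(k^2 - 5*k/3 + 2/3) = 3*(k^2 - 8*k + 15)/(3*k^2 - 5*k + 2)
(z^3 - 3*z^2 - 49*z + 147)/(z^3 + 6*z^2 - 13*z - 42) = (z - 7)/(z + 2)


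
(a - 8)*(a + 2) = a^2 - 6*a - 16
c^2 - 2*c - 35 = (c - 7)*(c + 5)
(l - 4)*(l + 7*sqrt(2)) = l^2 - 4*l + 7*sqrt(2)*l - 28*sqrt(2)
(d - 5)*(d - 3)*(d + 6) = d^3 - 2*d^2 - 33*d + 90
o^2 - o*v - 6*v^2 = (o - 3*v)*(o + 2*v)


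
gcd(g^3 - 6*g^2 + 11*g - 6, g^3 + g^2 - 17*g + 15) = g^2 - 4*g + 3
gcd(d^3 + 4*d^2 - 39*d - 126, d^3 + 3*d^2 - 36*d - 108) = d^2 - 3*d - 18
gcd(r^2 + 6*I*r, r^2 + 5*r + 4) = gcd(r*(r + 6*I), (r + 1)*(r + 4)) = 1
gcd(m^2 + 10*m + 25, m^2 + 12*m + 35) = m + 5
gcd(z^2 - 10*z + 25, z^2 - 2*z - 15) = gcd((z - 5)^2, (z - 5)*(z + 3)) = z - 5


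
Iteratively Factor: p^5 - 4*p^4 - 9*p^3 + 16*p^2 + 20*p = (p - 2)*(p^4 - 2*p^3 - 13*p^2 - 10*p) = p*(p - 2)*(p^3 - 2*p^2 - 13*p - 10) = p*(p - 5)*(p - 2)*(p^2 + 3*p + 2) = p*(p - 5)*(p - 2)*(p + 1)*(p + 2)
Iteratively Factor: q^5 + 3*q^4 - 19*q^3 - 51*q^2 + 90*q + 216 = (q - 3)*(q^4 + 6*q^3 - q^2 - 54*q - 72) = (q - 3)*(q + 2)*(q^3 + 4*q^2 - 9*q - 36) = (q - 3)*(q + 2)*(q + 3)*(q^2 + q - 12) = (q - 3)^2*(q + 2)*(q + 3)*(q + 4)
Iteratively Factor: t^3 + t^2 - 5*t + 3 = (t - 1)*(t^2 + 2*t - 3) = (t - 1)^2*(t + 3)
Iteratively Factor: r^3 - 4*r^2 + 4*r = (r)*(r^2 - 4*r + 4) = r*(r - 2)*(r - 2)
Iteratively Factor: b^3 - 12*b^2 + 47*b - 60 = (b - 3)*(b^2 - 9*b + 20) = (b - 5)*(b - 3)*(b - 4)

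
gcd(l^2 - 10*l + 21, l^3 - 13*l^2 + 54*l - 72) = l - 3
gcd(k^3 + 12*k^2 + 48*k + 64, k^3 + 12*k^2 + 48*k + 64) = k^3 + 12*k^2 + 48*k + 64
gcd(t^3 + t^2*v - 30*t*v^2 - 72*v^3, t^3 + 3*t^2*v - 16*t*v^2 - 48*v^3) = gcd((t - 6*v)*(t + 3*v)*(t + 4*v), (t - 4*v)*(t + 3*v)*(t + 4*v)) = t^2 + 7*t*v + 12*v^2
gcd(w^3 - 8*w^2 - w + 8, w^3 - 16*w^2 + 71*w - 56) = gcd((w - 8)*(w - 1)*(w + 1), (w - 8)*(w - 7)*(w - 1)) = w^2 - 9*w + 8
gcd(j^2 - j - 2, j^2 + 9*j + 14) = 1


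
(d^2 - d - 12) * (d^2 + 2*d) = d^4 + d^3 - 14*d^2 - 24*d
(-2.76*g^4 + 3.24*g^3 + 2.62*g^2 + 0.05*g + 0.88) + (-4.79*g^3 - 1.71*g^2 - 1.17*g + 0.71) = -2.76*g^4 - 1.55*g^3 + 0.91*g^2 - 1.12*g + 1.59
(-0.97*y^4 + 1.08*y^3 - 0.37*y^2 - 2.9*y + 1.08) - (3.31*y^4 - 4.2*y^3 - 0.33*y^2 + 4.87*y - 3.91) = -4.28*y^4 + 5.28*y^3 - 0.04*y^2 - 7.77*y + 4.99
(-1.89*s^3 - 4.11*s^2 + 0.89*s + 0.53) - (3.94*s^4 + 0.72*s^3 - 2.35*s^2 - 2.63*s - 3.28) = -3.94*s^4 - 2.61*s^3 - 1.76*s^2 + 3.52*s + 3.81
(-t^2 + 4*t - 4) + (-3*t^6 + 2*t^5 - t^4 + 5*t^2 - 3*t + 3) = -3*t^6 + 2*t^5 - t^4 + 4*t^2 + t - 1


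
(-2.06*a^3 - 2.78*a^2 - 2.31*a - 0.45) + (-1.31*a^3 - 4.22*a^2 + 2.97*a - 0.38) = -3.37*a^3 - 7.0*a^2 + 0.66*a - 0.83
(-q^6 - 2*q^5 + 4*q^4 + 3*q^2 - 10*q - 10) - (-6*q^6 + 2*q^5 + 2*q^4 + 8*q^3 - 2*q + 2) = 5*q^6 - 4*q^5 + 2*q^4 - 8*q^3 + 3*q^2 - 8*q - 12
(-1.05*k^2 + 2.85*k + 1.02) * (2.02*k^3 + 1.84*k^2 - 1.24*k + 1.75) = -2.121*k^5 + 3.825*k^4 + 8.6064*k^3 - 3.4947*k^2 + 3.7227*k + 1.785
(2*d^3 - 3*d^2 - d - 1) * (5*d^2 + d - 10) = 10*d^5 - 13*d^4 - 28*d^3 + 24*d^2 + 9*d + 10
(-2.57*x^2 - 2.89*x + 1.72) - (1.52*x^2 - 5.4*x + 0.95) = -4.09*x^2 + 2.51*x + 0.77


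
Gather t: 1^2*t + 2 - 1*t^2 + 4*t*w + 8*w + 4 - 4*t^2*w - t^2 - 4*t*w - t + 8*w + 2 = t^2*(-4*w - 2) + 16*w + 8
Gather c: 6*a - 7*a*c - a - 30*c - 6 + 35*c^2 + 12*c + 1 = 5*a + 35*c^2 + c*(-7*a - 18) - 5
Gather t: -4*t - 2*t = -6*t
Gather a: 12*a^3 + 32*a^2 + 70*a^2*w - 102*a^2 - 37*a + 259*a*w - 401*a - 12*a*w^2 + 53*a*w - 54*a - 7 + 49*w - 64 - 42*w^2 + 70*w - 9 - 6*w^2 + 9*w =12*a^3 + a^2*(70*w - 70) + a*(-12*w^2 + 312*w - 492) - 48*w^2 + 128*w - 80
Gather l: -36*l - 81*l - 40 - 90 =-117*l - 130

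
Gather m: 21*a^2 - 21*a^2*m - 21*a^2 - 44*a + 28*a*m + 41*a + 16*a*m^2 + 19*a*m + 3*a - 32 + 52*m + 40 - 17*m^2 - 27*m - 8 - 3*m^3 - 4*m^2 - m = -3*m^3 + m^2*(16*a - 21) + m*(-21*a^2 + 47*a + 24)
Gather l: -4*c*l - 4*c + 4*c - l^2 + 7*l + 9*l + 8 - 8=-l^2 + l*(16 - 4*c)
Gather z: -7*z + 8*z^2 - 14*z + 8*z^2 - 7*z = 16*z^2 - 28*z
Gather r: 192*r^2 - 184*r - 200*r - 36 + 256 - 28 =192*r^2 - 384*r + 192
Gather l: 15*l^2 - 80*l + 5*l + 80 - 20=15*l^2 - 75*l + 60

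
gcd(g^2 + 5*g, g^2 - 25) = g + 5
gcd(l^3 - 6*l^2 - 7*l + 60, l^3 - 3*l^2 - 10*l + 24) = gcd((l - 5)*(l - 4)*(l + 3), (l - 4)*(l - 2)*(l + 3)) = l^2 - l - 12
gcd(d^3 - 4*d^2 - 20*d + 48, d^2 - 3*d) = 1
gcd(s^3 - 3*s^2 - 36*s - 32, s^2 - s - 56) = s - 8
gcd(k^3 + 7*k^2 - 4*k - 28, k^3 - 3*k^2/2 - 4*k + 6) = k^2 - 4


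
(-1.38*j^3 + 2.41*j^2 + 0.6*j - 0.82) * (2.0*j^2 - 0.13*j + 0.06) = -2.76*j^5 + 4.9994*j^4 + 0.8039*j^3 - 1.5734*j^2 + 0.1426*j - 0.0492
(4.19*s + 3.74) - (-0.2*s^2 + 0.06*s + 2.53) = 0.2*s^2 + 4.13*s + 1.21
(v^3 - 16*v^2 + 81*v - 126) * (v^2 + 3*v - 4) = v^5 - 13*v^4 + 29*v^3 + 181*v^2 - 702*v + 504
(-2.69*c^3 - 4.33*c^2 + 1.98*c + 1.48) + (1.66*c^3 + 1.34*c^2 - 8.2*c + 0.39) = -1.03*c^3 - 2.99*c^2 - 6.22*c + 1.87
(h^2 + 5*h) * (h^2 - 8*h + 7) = h^4 - 3*h^3 - 33*h^2 + 35*h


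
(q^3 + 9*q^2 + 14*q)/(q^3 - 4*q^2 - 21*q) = (q^2 + 9*q + 14)/(q^2 - 4*q - 21)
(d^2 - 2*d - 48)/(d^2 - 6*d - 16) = (d + 6)/(d + 2)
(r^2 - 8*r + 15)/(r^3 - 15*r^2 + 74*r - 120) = (r - 3)/(r^2 - 10*r + 24)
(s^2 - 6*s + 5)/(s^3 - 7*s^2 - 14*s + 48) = (s^2 - 6*s + 5)/(s^3 - 7*s^2 - 14*s + 48)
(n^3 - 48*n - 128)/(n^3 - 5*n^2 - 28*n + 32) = (n + 4)/(n - 1)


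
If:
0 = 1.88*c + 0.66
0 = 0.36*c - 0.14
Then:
No Solution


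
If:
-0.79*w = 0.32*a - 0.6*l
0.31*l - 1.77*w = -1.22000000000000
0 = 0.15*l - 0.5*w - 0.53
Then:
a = 18.51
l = 14.01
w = 3.14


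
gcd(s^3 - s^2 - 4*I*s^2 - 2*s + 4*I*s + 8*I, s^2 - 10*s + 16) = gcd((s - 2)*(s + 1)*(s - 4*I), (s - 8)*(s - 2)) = s - 2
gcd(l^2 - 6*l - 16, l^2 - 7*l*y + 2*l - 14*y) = l + 2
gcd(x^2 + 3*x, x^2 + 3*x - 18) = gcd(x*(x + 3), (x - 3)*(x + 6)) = 1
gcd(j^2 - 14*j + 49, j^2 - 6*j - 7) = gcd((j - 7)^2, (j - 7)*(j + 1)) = j - 7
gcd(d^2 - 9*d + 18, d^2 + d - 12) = d - 3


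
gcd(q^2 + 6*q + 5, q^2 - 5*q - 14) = 1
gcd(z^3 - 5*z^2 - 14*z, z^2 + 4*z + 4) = z + 2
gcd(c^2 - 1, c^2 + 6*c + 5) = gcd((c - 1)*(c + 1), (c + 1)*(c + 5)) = c + 1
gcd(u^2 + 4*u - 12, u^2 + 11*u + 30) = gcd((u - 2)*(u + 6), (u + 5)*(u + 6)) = u + 6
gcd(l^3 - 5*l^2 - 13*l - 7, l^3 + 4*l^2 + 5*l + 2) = l^2 + 2*l + 1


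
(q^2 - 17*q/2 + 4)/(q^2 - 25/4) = 2*(2*q^2 - 17*q + 8)/(4*q^2 - 25)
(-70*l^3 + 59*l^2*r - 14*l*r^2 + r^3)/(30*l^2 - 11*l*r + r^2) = (14*l^2 - 9*l*r + r^2)/(-6*l + r)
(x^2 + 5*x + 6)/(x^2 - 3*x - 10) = (x + 3)/(x - 5)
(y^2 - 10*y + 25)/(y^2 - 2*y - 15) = (y - 5)/(y + 3)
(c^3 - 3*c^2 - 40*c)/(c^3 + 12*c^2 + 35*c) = (c - 8)/(c + 7)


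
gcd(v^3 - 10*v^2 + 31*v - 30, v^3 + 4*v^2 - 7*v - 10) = v - 2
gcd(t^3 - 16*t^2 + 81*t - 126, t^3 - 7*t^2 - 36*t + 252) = t^2 - 13*t + 42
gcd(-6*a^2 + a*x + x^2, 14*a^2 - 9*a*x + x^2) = -2*a + x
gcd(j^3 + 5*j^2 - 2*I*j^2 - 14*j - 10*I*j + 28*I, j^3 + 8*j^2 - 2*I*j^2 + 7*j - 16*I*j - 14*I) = j^2 + j*(7 - 2*I) - 14*I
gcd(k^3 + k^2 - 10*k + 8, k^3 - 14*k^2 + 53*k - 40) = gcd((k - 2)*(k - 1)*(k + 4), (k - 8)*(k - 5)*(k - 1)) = k - 1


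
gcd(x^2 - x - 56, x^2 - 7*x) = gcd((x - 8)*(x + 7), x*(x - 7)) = 1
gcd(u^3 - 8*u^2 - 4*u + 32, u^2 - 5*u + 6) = u - 2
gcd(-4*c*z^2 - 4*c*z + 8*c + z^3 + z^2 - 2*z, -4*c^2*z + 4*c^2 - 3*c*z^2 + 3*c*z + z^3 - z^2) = -4*c*z + 4*c + z^2 - z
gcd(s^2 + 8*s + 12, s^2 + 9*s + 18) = s + 6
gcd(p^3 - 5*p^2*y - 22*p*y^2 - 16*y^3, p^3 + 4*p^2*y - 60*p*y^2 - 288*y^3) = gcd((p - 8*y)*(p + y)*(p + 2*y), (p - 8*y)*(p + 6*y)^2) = -p + 8*y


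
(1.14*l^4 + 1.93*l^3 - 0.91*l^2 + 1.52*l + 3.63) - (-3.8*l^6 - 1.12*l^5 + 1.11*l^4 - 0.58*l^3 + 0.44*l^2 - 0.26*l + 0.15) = 3.8*l^6 + 1.12*l^5 + 0.0299999999999998*l^4 + 2.51*l^3 - 1.35*l^2 + 1.78*l + 3.48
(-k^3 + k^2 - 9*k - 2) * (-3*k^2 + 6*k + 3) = 3*k^5 - 9*k^4 + 30*k^3 - 45*k^2 - 39*k - 6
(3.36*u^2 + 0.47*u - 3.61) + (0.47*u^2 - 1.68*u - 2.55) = 3.83*u^2 - 1.21*u - 6.16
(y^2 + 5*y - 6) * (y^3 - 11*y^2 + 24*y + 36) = y^5 - 6*y^4 - 37*y^3 + 222*y^2 + 36*y - 216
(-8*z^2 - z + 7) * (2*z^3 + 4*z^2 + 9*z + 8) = -16*z^5 - 34*z^4 - 62*z^3 - 45*z^2 + 55*z + 56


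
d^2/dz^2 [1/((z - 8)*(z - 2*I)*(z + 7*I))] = (12*z^4 + z^3*(-128 + 80*I) + z^2*(318 - 720*I) + z*(1200 + 2340*I) - 4600 - 1120*I)/(z^9 + z^8*(-24 + 15*I) + z^7*(159 - 360*I) + z^6*(280 + 3175*I) + z^5*(-6798 - 14760*I) + z^4*(27984 + 59580*I) + z^3*(-85960 - 221600*I) + z^2*(170688 + 564480*I) + z*(526848 - 1505280*I) - 1404928)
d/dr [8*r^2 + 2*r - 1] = 16*r + 2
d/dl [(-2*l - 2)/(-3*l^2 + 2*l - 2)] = 2*(-3*l^2 - 6*l + 4)/(9*l^4 - 12*l^3 + 16*l^2 - 8*l + 4)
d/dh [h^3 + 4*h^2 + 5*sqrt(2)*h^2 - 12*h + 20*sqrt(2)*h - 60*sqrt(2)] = 3*h^2 + 8*h + 10*sqrt(2)*h - 12 + 20*sqrt(2)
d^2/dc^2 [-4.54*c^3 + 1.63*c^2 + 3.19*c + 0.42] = 3.26 - 27.24*c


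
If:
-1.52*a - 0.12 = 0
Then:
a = -0.08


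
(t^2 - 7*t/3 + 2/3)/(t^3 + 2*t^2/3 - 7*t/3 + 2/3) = (t - 2)/(t^2 + t - 2)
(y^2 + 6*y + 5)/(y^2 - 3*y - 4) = (y + 5)/(y - 4)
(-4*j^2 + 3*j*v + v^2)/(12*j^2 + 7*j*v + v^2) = (-j + v)/(3*j + v)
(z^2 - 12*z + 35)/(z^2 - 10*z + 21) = (z - 5)/(z - 3)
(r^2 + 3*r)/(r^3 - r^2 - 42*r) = (r + 3)/(r^2 - r - 42)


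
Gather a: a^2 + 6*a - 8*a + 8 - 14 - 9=a^2 - 2*a - 15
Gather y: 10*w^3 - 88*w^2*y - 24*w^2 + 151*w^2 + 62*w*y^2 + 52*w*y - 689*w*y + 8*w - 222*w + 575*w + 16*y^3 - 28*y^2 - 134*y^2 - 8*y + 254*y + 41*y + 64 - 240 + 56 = 10*w^3 + 127*w^2 + 361*w + 16*y^3 + y^2*(62*w - 162) + y*(-88*w^2 - 637*w + 287) - 120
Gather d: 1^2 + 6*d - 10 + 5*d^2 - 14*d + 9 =5*d^2 - 8*d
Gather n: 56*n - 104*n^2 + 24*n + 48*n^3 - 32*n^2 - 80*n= 48*n^3 - 136*n^2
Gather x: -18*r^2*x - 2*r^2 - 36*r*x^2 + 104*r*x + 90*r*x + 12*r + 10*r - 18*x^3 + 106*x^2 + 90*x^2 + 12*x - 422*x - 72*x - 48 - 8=-2*r^2 + 22*r - 18*x^3 + x^2*(196 - 36*r) + x*(-18*r^2 + 194*r - 482) - 56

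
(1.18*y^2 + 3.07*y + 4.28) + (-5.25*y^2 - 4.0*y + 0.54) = -4.07*y^2 - 0.93*y + 4.82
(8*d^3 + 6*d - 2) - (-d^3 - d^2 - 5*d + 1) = 9*d^3 + d^2 + 11*d - 3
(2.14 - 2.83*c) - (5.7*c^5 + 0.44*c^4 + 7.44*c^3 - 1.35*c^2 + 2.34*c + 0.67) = -5.7*c^5 - 0.44*c^4 - 7.44*c^3 + 1.35*c^2 - 5.17*c + 1.47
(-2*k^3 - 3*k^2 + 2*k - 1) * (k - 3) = -2*k^4 + 3*k^3 + 11*k^2 - 7*k + 3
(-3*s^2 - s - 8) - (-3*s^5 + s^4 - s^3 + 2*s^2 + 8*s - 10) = 3*s^5 - s^4 + s^3 - 5*s^2 - 9*s + 2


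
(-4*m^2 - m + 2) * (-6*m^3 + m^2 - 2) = 24*m^5 + 2*m^4 - 13*m^3 + 10*m^2 + 2*m - 4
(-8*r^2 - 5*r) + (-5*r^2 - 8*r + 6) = -13*r^2 - 13*r + 6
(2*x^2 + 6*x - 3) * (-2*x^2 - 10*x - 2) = -4*x^4 - 32*x^3 - 58*x^2 + 18*x + 6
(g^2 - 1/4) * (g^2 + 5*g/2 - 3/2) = g^4 + 5*g^3/2 - 7*g^2/4 - 5*g/8 + 3/8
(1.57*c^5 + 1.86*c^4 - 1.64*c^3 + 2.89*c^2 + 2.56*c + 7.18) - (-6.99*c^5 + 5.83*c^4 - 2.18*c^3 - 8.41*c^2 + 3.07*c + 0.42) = 8.56*c^5 - 3.97*c^4 + 0.54*c^3 + 11.3*c^2 - 0.51*c + 6.76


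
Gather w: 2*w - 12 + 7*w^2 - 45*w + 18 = 7*w^2 - 43*w + 6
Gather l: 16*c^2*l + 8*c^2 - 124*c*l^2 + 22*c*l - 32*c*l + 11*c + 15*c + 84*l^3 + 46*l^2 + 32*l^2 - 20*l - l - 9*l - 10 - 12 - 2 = 8*c^2 + 26*c + 84*l^3 + l^2*(78 - 124*c) + l*(16*c^2 - 10*c - 30) - 24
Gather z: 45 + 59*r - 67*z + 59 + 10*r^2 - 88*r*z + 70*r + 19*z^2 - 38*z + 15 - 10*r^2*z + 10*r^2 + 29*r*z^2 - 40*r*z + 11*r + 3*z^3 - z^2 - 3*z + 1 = 20*r^2 + 140*r + 3*z^3 + z^2*(29*r + 18) + z*(-10*r^2 - 128*r - 108) + 120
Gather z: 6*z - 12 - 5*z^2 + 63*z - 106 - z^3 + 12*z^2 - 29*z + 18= -z^3 + 7*z^2 + 40*z - 100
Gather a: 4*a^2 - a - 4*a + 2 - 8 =4*a^2 - 5*a - 6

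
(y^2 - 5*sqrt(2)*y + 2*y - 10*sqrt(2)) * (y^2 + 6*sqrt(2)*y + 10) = y^4 + sqrt(2)*y^3 + 2*y^3 - 50*y^2 + 2*sqrt(2)*y^2 - 100*y - 50*sqrt(2)*y - 100*sqrt(2)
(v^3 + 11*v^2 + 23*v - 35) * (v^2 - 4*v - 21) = v^5 + 7*v^4 - 42*v^3 - 358*v^2 - 343*v + 735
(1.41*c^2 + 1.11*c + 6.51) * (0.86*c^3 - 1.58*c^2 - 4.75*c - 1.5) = 1.2126*c^5 - 1.2732*c^4 - 2.8527*c^3 - 17.6733*c^2 - 32.5875*c - 9.765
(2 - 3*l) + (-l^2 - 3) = -l^2 - 3*l - 1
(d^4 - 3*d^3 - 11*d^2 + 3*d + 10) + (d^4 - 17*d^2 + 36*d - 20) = 2*d^4 - 3*d^3 - 28*d^2 + 39*d - 10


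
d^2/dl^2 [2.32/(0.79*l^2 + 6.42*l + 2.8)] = (-2.895824*l^2 - 23.533152*l + 2.32*(1.58*l + 6.42)*(3.16*l + 12.84) - 10.26368)/(0.79*l^2 + 6.42*l + 2.8)^3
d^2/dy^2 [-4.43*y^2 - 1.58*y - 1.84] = -8.86000000000000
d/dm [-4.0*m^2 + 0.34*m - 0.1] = 0.34 - 8.0*m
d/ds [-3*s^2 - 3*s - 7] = -6*s - 3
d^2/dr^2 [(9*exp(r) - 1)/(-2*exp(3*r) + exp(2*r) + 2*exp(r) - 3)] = (-144*exp(6*r) + 90*exp(5*r) - 175*exp(4*r) + 716*exp(3*r) - 210*exp(2*r) - 38*exp(r) - 75)*exp(r)/(8*exp(9*r) - 12*exp(8*r) - 18*exp(7*r) + 59*exp(6*r) - 18*exp(5*r) - 75*exp(4*r) + 82*exp(3*r) + 9*exp(2*r) - 54*exp(r) + 27)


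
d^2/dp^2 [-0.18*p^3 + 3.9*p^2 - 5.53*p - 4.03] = 7.8 - 1.08*p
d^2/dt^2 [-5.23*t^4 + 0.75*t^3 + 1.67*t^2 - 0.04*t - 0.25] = -62.76*t^2 + 4.5*t + 3.34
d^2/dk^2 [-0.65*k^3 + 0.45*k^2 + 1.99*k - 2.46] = 0.9 - 3.9*k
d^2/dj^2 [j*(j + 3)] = 2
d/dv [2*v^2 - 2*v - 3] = 4*v - 2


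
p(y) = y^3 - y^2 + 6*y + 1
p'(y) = 3*y^2 - 2*y + 6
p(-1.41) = -12.25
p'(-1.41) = 14.78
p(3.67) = 58.98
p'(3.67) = 39.07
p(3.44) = 50.51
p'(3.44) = 34.62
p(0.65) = 4.75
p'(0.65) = 5.97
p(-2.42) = -33.55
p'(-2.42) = 28.41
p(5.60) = 178.86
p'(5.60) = 88.88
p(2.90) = 34.38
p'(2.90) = 25.43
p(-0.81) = -5.05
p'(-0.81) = 9.59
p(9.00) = 703.00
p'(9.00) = 231.00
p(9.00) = 703.00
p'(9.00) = 231.00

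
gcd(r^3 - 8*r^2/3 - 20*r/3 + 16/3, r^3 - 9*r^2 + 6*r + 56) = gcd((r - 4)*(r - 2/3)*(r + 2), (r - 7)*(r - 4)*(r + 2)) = r^2 - 2*r - 8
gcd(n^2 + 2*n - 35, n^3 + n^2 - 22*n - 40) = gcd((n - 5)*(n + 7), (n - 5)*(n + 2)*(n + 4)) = n - 5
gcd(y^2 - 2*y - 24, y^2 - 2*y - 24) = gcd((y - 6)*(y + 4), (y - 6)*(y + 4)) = y^2 - 2*y - 24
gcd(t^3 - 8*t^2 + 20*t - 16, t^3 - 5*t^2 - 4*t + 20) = t - 2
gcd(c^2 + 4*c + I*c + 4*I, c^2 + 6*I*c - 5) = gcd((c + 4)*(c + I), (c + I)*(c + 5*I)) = c + I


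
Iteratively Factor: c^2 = (c)*(c)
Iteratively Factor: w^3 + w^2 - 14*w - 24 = (w + 2)*(w^2 - w - 12) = (w + 2)*(w + 3)*(w - 4)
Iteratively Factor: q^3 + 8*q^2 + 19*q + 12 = (q + 1)*(q^2 + 7*q + 12) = (q + 1)*(q + 4)*(q + 3)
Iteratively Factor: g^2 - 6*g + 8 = (g - 2)*(g - 4)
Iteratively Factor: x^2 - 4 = (x + 2)*(x - 2)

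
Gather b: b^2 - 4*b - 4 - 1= b^2 - 4*b - 5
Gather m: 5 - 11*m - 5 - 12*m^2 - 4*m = -12*m^2 - 15*m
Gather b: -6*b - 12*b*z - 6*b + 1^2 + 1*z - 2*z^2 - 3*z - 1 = b*(-12*z - 12) - 2*z^2 - 2*z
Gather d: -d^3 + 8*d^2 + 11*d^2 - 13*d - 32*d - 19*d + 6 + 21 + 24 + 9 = -d^3 + 19*d^2 - 64*d + 60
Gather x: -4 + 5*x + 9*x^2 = 9*x^2 + 5*x - 4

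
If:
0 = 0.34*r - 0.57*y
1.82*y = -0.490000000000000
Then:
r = -0.45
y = -0.27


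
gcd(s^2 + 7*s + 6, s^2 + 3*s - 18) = s + 6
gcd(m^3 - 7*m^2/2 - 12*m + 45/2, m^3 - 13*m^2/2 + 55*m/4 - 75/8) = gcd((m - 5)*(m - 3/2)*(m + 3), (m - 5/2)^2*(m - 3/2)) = m - 3/2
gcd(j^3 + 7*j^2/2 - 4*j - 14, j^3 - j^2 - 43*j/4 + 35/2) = j^2 + 3*j/2 - 7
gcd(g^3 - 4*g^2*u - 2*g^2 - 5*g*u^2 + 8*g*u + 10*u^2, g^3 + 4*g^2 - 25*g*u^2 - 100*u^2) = -g + 5*u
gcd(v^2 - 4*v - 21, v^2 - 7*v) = v - 7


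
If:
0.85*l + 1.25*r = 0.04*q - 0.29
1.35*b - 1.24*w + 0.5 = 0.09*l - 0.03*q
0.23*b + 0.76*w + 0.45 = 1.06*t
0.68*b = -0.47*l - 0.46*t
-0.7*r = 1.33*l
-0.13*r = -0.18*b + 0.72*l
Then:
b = -0.32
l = -0.12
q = 11.95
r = 0.23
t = 0.60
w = 0.35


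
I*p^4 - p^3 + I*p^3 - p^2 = p^2*(p + I)*(I*p + I)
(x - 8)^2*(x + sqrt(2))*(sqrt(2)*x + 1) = sqrt(2)*x^4 - 16*sqrt(2)*x^3 + 3*x^3 - 48*x^2 + 65*sqrt(2)*x^2 - 16*sqrt(2)*x + 192*x + 64*sqrt(2)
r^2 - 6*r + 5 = (r - 5)*(r - 1)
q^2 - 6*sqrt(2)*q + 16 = (q - 4*sqrt(2))*(q - 2*sqrt(2))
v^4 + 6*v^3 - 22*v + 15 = (v - 1)^2*(v + 3)*(v + 5)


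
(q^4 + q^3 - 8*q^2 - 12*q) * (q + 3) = q^5 + 4*q^4 - 5*q^3 - 36*q^2 - 36*q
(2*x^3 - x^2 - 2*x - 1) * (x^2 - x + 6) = 2*x^5 - 3*x^4 + 11*x^3 - 5*x^2 - 11*x - 6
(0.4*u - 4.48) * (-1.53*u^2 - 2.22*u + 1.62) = -0.612*u^3 + 5.9664*u^2 + 10.5936*u - 7.2576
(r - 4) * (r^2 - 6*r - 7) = r^3 - 10*r^2 + 17*r + 28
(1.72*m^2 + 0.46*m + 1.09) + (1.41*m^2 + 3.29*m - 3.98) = 3.13*m^2 + 3.75*m - 2.89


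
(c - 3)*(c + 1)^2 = c^3 - c^2 - 5*c - 3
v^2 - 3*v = v*(v - 3)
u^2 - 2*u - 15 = (u - 5)*(u + 3)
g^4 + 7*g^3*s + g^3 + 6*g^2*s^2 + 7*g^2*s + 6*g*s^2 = g*(g + 1)*(g + s)*(g + 6*s)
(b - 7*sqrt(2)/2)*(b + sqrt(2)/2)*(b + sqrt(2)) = b^3 - 2*sqrt(2)*b^2 - 19*b/2 - 7*sqrt(2)/2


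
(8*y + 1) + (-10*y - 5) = -2*y - 4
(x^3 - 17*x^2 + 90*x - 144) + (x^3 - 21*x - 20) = 2*x^3 - 17*x^2 + 69*x - 164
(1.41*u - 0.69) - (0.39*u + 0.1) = 1.02*u - 0.79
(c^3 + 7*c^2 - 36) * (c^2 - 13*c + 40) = c^5 - 6*c^4 - 51*c^3 + 244*c^2 + 468*c - 1440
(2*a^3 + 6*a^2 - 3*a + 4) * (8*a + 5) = 16*a^4 + 58*a^3 + 6*a^2 + 17*a + 20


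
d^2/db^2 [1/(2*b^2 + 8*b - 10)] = (-b^2 - 4*b + 4*(b + 2)^2 + 5)/(b^2 + 4*b - 5)^3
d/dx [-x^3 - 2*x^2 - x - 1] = -3*x^2 - 4*x - 1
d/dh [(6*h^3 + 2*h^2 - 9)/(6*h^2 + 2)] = h*(9*h^3 + 9*h + 29)/(9*h^4 + 6*h^2 + 1)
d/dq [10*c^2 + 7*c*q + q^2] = 7*c + 2*q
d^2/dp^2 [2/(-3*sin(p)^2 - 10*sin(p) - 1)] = 4*(18*sin(p)^4 + 45*sin(p)^3 + 17*sin(p)^2 - 95*sin(p) - 97)/(3*sin(p)^2 + 10*sin(p) + 1)^3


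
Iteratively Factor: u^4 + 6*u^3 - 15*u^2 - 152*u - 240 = (u + 4)*(u^3 + 2*u^2 - 23*u - 60) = (u + 3)*(u + 4)*(u^2 - u - 20) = (u + 3)*(u + 4)^2*(u - 5)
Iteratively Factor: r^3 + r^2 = (r)*(r^2 + r) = r^2*(r + 1)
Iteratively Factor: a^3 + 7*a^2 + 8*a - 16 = (a + 4)*(a^2 + 3*a - 4) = (a + 4)^2*(a - 1)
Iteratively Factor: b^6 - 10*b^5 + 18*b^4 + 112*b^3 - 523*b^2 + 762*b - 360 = (b + 4)*(b^5 - 14*b^4 + 74*b^3 - 184*b^2 + 213*b - 90) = (b - 3)*(b + 4)*(b^4 - 11*b^3 + 41*b^2 - 61*b + 30) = (b - 5)*(b - 3)*(b + 4)*(b^3 - 6*b^2 + 11*b - 6) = (b - 5)*(b - 3)^2*(b + 4)*(b^2 - 3*b + 2) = (b - 5)*(b - 3)^2*(b - 1)*(b + 4)*(b - 2)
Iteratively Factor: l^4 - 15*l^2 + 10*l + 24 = (l + 1)*(l^3 - l^2 - 14*l + 24) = (l - 3)*(l + 1)*(l^2 + 2*l - 8) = (l - 3)*(l - 2)*(l + 1)*(l + 4)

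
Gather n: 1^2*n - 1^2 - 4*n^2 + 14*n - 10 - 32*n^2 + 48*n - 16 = -36*n^2 + 63*n - 27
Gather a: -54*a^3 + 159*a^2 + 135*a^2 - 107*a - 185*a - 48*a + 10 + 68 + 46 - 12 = -54*a^3 + 294*a^2 - 340*a + 112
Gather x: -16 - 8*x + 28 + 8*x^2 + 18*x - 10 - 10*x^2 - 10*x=2 - 2*x^2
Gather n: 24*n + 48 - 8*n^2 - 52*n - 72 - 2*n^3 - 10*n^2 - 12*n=-2*n^3 - 18*n^2 - 40*n - 24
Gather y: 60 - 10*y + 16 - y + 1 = 77 - 11*y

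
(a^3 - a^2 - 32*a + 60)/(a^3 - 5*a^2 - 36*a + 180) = (a - 2)/(a - 6)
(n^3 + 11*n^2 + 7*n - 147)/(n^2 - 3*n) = n + 14 + 49/n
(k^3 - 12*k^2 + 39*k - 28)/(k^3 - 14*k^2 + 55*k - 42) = (k - 4)/(k - 6)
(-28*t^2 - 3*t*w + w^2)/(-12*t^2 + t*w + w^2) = (7*t - w)/(3*t - w)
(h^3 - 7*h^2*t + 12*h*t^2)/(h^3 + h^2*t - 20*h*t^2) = (h - 3*t)/(h + 5*t)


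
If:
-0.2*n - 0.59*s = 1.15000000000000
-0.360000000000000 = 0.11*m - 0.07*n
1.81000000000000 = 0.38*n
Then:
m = -0.24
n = 4.76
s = -3.56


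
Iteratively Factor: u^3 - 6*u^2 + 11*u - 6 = (u - 1)*(u^2 - 5*u + 6) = (u - 2)*(u - 1)*(u - 3)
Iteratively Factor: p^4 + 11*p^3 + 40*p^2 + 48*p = (p + 4)*(p^3 + 7*p^2 + 12*p) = (p + 3)*(p + 4)*(p^2 + 4*p) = p*(p + 3)*(p + 4)*(p + 4)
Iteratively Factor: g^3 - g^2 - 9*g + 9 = (g - 3)*(g^2 + 2*g - 3) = (g - 3)*(g + 3)*(g - 1)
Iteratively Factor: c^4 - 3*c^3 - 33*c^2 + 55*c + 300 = (c + 3)*(c^3 - 6*c^2 - 15*c + 100) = (c - 5)*(c + 3)*(c^2 - c - 20) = (c - 5)^2*(c + 3)*(c + 4)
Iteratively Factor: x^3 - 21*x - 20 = (x - 5)*(x^2 + 5*x + 4) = (x - 5)*(x + 4)*(x + 1)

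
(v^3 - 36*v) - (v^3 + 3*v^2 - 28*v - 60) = -3*v^2 - 8*v + 60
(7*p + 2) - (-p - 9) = 8*p + 11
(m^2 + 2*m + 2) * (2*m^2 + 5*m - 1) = 2*m^4 + 9*m^3 + 13*m^2 + 8*m - 2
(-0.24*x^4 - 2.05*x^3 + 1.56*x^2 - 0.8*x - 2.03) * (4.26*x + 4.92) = -1.0224*x^5 - 9.9138*x^4 - 3.4404*x^3 + 4.2672*x^2 - 12.5838*x - 9.9876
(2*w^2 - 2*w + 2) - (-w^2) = 3*w^2 - 2*w + 2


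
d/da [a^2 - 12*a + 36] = 2*a - 12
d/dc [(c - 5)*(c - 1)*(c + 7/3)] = 3*c^2 - 22*c/3 - 9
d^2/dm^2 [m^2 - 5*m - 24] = 2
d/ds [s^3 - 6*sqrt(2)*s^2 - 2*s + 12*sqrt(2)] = 3*s^2 - 12*sqrt(2)*s - 2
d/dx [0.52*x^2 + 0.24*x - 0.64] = 1.04*x + 0.24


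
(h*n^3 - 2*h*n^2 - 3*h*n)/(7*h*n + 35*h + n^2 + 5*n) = h*n*(n^2 - 2*n - 3)/(7*h*n + 35*h + n^2 + 5*n)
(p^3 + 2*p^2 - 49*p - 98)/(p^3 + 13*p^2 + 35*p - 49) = (p^2 - 5*p - 14)/(p^2 + 6*p - 7)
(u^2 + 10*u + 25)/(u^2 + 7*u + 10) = (u + 5)/(u + 2)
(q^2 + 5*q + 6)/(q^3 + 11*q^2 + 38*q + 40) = (q + 3)/(q^2 + 9*q + 20)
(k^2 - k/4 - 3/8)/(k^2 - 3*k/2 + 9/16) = 2*(2*k + 1)/(4*k - 3)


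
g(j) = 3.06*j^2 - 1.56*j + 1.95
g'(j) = 6.12*j - 1.56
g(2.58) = 18.29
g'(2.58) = 14.23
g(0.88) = 2.95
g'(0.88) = 3.83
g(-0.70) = 4.54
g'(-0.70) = -5.84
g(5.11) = 73.88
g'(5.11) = 29.71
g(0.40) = 1.82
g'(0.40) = 0.89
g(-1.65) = 12.85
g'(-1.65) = -11.66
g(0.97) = 3.32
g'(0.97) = 4.38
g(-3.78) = 51.57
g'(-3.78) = -24.69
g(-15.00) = 713.85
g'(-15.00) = -93.36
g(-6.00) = 121.47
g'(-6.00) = -38.28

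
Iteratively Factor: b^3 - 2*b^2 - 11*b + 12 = (b - 4)*(b^2 + 2*b - 3) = (b - 4)*(b + 3)*(b - 1)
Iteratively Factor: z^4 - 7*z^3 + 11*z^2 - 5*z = (z - 1)*(z^3 - 6*z^2 + 5*z) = (z - 5)*(z - 1)*(z^2 - z) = z*(z - 5)*(z - 1)*(z - 1)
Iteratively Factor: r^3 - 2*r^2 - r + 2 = (r - 1)*(r^2 - r - 2) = (r - 1)*(r + 1)*(r - 2)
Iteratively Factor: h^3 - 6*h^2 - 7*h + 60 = (h - 4)*(h^2 - 2*h - 15) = (h - 4)*(h + 3)*(h - 5)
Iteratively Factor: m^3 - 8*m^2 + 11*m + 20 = (m - 4)*(m^2 - 4*m - 5) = (m - 4)*(m + 1)*(m - 5)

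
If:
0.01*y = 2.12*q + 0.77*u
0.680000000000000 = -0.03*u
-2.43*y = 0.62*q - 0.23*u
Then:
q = 8.21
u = -22.67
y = -4.24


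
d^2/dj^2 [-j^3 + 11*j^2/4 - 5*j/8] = 11/2 - 6*j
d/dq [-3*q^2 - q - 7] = -6*q - 1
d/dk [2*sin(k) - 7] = 2*cos(k)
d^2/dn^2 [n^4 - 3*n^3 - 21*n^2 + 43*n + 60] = 12*n^2 - 18*n - 42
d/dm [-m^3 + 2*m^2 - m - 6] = -3*m^2 + 4*m - 1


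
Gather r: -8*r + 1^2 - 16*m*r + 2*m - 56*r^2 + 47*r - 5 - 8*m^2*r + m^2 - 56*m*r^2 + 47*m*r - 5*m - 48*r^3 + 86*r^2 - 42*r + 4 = m^2 - 3*m - 48*r^3 + r^2*(30 - 56*m) + r*(-8*m^2 + 31*m - 3)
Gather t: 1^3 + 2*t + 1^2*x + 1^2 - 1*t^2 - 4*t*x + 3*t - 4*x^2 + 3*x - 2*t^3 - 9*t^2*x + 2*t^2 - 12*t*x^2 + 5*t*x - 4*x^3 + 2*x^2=-2*t^3 + t^2*(1 - 9*x) + t*(-12*x^2 + x + 5) - 4*x^3 - 2*x^2 + 4*x + 2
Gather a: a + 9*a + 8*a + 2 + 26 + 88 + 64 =18*a + 180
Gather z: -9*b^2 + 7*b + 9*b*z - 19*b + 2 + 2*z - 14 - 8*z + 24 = -9*b^2 - 12*b + z*(9*b - 6) + 12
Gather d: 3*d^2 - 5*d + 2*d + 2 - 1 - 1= 3*d^2 - 3*d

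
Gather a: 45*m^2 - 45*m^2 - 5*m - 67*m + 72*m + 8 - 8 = 0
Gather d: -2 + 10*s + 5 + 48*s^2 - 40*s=48*s^2 - 30*s + 3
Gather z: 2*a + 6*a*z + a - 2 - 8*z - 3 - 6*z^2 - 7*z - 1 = 3*a - 6*z^2 + z*(6*a - 15) - 6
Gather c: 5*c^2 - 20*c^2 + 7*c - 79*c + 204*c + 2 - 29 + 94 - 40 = -15*c^2 + 132*c + 27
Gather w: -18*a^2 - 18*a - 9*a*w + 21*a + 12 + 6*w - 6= -18*a^2 + 3*a + w*(6 - 9*a) + 6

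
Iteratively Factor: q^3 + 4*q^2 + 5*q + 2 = (q + 1)*(q^2 + 3*q + 2) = (q + 1)^2*(q + 2)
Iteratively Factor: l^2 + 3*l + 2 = (l + 2)*(l + 1)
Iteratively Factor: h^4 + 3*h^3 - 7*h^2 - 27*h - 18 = (h - 3)*(h^3 + 6*h^2 + 11*h + 6) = (h - 3)*(h + 1)*(h^2 + 5*h + 6) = (h - 3)*(h + 1)*(h + 3)*(h + 2)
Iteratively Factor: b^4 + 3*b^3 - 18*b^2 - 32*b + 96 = (b - 2)*(b^3 + 5*b^2 - 8*b - 48) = (b - 3)*(b - 2)*(b^2 + 8*b + 16) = (b - 3)*(b - 2)*(b + 4)*(b + 4)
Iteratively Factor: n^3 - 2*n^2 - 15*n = (n + 3)*(n^2 - 5*n) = (n - 5)*(n + 3)*(n)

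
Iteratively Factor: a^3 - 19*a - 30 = (a + 3)*(a^2 - 3*a - 10) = (a - 5)*(a + 3)*(a + 2)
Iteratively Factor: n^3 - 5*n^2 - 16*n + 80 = (n - 4)*(n^2 - n - 20) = (n - 5)*(n - 4)*(n + 4)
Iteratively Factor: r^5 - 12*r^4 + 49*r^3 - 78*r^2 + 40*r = (r - 1)*(r^4 - 11*r^3 + 38*r^2 - 40*r) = r*(r - 1)*(r^3 - 11*r^2 + 38*r - 40) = r*(r - 4)*(r - 1)*(r^2 - 7*r + 10) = r*(r - 5)*(r - 4)*(r - 1)*(r - 2)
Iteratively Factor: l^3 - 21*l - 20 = (l + 1)*(l^2 - l - 20) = (l + 1)*(l + 4)*(l - 5)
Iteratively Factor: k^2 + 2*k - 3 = (k + 3)*(k - 1)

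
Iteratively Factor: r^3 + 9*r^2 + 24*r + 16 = (r + 4)*(r^2 + 5*r + 4) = (r + 1)*(r + 4)*(r + 4)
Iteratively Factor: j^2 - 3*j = (j)*(j - 3)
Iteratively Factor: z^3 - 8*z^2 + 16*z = (z - 4)*(z^2 - 4*z) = z*(z - 4)*(z - 4)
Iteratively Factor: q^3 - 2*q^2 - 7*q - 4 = (q + 1)*(q^2 - 3*q - 4) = (q + 1)^2*(q - 4)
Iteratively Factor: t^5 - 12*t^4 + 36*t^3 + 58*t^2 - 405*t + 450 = (t - 5)*(t^4 - 7*t^3 + t^2 + 63*t - 90) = (t - 5)^2*(t^3 - 2*t^2 - 9*t + 18) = (t - 5)^2*(t + 3)*(t^2 - 5*t + 6) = (t - 5)^2*(t - 3)*(t + 3)*(t - 2)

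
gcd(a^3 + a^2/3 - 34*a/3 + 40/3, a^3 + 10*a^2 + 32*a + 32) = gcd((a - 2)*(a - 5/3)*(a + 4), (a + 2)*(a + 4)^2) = a + 4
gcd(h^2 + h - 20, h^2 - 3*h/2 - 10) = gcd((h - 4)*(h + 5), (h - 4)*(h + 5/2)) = h - 4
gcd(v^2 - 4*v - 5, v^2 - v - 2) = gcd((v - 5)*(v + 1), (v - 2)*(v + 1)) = v + 1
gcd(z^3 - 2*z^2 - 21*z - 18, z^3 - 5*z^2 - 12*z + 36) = z^2 - 3*z - 18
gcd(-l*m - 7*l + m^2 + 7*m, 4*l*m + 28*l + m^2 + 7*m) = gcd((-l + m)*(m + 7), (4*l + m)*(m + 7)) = m + 7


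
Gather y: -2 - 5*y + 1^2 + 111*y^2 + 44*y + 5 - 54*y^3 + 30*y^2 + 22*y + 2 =-54*y^3 + 141*y^2 + 61*y + 6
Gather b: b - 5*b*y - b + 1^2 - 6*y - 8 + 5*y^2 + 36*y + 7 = -5*b*y + 5*y^2 + 30*y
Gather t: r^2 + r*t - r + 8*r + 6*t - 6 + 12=r^2 + 7*r + t*(r + 6) + 6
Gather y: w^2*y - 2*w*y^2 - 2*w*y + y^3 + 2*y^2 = y^3 + y^2*(2 - 2*w) + y*(w^2 - 2*w)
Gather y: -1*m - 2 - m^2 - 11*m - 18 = -m^2 - 12*m - 20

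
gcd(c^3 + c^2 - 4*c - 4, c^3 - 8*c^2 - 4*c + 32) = c^2 - 4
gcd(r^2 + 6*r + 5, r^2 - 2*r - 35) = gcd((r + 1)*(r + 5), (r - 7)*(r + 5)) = r + 5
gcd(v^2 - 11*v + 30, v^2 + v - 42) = v - 6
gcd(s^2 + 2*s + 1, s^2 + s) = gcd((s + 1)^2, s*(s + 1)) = s + 1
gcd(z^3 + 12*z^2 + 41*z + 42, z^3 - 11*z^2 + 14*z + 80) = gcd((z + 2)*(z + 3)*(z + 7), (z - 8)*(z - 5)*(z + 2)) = z + 2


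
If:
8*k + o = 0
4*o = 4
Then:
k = -1/8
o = 1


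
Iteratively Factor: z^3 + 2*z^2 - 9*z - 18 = (z - 3)*(z^2 + 5*z + 6) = (z - 3)*(z + 3)*(z + 2)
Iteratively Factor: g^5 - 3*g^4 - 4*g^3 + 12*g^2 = (g - 3)*(g^4 - 4*g^2) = g*(g - 3)*(g^3 - 4*g) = g*(g - 3)*(g + 2)*(g^2 - 2*g) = g*(g - 3)*(g - 2)*(g + 2)*(g)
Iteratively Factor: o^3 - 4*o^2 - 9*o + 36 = (o + 3)*(o^2 - 7*o + 12) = (o - 4)*(o + 3)*(o - 3)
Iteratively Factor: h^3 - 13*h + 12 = (h - 3)*(h^2 + 3*h - 4) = (h - 3)*(h + 4)*(h - 1)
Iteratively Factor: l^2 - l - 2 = (l - 2)*(l + 1)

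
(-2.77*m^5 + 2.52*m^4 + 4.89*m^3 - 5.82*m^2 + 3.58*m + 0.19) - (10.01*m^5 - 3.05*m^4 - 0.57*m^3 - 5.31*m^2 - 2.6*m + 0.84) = -12.78*m^5 + 5.57*m^4 + 5.46*m^3 - 0.510000000000001*m^2 + 6.18*m - 0.65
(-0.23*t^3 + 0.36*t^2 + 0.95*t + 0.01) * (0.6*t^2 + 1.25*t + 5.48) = -0.138*t^5 - 0.0715*t^4 - 0.2404*t^3 + 3.1663*t^2 + 5.2185*t + 0.0548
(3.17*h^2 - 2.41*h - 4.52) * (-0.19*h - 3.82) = -0.6023*h^3 - 11.6515*h^2 + 10.065*h + 17.2664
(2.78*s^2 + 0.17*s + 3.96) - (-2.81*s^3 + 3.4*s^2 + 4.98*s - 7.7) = 2.81*s^3 - 0.62*s^2 - 4.81*s + 11.66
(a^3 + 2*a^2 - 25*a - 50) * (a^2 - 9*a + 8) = a^5 - 7*a^4 - 35*a^3 + 191*a^2 + 250*a - 400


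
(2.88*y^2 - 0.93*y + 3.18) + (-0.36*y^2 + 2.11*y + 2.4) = 2.52*y^2 + 1.18*y + 5.58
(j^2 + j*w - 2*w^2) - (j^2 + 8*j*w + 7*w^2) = -7*j*w - 9*w^2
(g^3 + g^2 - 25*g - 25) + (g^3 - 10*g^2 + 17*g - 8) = 2*g^3 - 9*g^2 - 8*g - 33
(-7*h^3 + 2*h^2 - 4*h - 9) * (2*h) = -14*h^4 + 4*h^3 - 8*h^2 - 18*h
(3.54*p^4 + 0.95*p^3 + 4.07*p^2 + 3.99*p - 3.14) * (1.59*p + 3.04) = 5.6286*p^5 + 12.2721*p^4 + 9.3593*p^3 + 18.7169*p^2 + 7.137*p - 9.5456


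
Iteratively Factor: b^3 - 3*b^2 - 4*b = (b - 4)*(b^2 + b) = (b - 4)*(b + 1)*(b)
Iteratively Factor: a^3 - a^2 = (a - 1)*(a^2) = a*(a - 1)*(a)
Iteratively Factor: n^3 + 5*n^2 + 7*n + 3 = (n + 1)*(n^2 + 4*n + 3) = (n + 1)*(n + 3)*(n + 1)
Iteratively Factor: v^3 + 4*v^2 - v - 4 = (v + 1)*(v^2 + 3*v - 4) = (v - 1)*(v + 1)*(v + 4)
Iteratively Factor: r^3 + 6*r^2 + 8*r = (r)*(r^2 + 6*r + 8) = r*(r + 2)*(r + 4)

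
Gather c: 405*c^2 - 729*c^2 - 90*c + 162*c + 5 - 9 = -324*c^2 + 72*c - 4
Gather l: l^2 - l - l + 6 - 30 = l^2 - 2*l - 24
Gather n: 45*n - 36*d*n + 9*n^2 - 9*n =9*n^2 + n*(36 - 36*d)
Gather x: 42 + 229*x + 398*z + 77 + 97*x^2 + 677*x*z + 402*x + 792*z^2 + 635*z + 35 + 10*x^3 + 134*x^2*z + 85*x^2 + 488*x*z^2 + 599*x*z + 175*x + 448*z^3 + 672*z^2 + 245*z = 10*x^3 + x^2*(134*z + 182) + x*(488*z^2 + 1276*z + 806) + 448*z^3 + 1464*z^2 + 1278*z + 154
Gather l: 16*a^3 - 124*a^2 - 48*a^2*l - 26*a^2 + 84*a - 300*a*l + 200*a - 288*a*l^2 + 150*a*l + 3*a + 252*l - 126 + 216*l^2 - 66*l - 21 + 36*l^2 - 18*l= 16*a^3 - 150*a^2 + 287*a + l^2*(252 - 288*a) + l*(-48*a^2 - 150*a + 168) - 147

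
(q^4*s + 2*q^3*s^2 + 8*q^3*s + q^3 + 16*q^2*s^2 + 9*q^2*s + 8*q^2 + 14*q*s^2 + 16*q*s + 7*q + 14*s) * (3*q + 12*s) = 3*q^5*s + 18*q^4*s^2 + 24*q^4*s + 3*q^4 + 24*q^3*s^3 + 144*q^3*s^2 + 39*q^3*s + 24*q^3 + 192*q^2*s^3 + 150*q^2*s^2 + 144*q^2*s + 21*q^2 + 168*q*s^3 + 192*q*s^2 + 126*q*s + 168*s^2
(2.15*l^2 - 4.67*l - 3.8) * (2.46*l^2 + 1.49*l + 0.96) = 5.289*l^4 - 8.2847*l^3 - 14.2423*l^2 - 10.1452*l - 3.648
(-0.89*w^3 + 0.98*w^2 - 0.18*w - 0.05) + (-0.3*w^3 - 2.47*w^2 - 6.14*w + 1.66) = -1.19*w^3 - 1.49*w^2 - 6.32*w + 1.61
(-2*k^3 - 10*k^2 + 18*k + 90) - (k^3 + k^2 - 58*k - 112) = -3*k^3 - 11*k^2 + 76*k + 202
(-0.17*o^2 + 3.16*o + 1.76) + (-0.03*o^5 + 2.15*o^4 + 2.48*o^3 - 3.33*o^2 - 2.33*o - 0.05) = -0.03*o^5 + 2.15*o^4 + 2.48*o^3 - 3.5*o^2 + 0.83*o + 1.71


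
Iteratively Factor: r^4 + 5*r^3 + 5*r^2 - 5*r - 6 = (r + 1)*(r^3 + 4*r^2 + r - 6) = (r + 1)*(r + 3)*(r^2 + r - 2) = (r - 1)*(r + 1)*(r + 3)*(r + 2)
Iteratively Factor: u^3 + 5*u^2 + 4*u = (u + 1)*(u^2 + 4*u) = u*(u + 1)*(u + 4)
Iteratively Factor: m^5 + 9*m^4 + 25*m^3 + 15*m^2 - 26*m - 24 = (m + 1)*(m^4 + 8*m^3 + 17*m^2 - 2*m - 24) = (m + 1)*(m + 4)*(m^3 + 4*m^2 + m - 6) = (m - 1)*(m + 1)*(m + 4)*(m^2 + 5*m + 6) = (m - 1)*(m + 1)*(m + 2)*(m + 4)*(m + 3)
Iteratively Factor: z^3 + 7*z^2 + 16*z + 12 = (z + 2)*(z^2 + 5*z + 6) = (z + 2)^2*(z + 3)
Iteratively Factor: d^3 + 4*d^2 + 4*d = (d + 2)*(d^2 + 2*d) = (d + 2)^2*(d)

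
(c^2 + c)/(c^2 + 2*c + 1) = c/(c + 1)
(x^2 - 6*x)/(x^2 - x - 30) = x/(x + 5)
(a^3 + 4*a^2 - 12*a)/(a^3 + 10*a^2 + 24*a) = (a - 2)/(a + 4)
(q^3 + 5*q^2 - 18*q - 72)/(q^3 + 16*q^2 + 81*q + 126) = (q - 4)/(q + 7)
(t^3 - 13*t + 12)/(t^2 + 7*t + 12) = (t^2 - 4*t + 3)/(t + 3)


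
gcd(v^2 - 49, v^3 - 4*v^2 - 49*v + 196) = v^2 - 49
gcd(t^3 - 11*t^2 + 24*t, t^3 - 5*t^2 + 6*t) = t^2 - 3*t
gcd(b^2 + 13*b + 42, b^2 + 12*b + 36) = b + 6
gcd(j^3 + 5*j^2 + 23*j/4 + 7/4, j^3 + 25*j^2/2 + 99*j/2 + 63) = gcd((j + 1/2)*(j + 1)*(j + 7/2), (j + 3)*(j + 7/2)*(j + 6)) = j + 7/2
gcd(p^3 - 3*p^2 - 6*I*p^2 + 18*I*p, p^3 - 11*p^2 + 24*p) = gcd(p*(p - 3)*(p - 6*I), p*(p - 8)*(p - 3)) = p^2 - 3*p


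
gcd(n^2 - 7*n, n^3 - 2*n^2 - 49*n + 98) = n - 7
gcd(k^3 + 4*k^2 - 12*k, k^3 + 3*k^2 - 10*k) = k^2 - 2*k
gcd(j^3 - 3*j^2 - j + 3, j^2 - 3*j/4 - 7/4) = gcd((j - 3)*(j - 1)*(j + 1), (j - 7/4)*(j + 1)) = j + 1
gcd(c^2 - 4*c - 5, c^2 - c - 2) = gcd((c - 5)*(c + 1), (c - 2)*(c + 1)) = c + 1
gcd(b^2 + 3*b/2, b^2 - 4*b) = b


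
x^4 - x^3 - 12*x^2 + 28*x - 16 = (x - 2)^2*(x - 1)*(x + 4)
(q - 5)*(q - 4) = q^2 - 9*q + 20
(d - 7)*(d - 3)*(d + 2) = d^3 - 8*d^2 + d + 42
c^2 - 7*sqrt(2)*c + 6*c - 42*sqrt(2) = (c + 6)*(c - 7*sqrt(2))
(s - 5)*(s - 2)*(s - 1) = s^3 - 8*s^2 + 17*s - 10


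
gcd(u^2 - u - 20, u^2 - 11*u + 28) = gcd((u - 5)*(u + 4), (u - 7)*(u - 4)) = 1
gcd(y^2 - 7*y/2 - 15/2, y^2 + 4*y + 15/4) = y + 3/2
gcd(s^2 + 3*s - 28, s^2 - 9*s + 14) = 1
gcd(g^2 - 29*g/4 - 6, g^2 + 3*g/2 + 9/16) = g + 3/4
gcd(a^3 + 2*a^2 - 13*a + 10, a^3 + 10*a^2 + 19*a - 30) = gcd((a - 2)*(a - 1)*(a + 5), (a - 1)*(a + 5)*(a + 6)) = a^2 + 4*a - 5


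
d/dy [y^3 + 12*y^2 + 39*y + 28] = 3*y^2 + 24*y + 39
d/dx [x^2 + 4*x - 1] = 2*x + 4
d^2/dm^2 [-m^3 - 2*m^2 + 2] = -6*m - 4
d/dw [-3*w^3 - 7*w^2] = w*(-9*w - 14)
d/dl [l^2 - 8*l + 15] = 2*l - 8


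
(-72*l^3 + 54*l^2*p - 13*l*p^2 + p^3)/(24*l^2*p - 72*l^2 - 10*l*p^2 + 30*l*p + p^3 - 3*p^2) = (-3*l + p)/(p - 3)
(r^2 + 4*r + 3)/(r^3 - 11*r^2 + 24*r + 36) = (r + 3)/(r^2 - 12*r + 36)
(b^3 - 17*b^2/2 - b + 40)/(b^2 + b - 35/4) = 2*(b^2 - 6*b - 16)/(2*b + 7)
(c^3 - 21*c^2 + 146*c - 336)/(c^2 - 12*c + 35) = (c^2 - 14*c + 48)/(c - 5)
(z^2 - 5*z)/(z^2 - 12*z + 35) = z/(z - 7)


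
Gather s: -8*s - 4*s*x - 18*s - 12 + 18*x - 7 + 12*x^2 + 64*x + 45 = s*(-4*x - 26) + 12*x^2 + 82*x + 26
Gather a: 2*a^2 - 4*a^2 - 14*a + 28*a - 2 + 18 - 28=-2*a^2 + 14*a - 12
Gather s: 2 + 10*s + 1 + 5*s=15*s + 3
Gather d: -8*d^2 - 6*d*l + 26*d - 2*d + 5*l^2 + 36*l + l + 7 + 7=-8*d^2 + d*(24 - 6*l) + 5*l^2 + 37*l + 14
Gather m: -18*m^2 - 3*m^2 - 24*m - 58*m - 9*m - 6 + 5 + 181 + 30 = -21*m^2 - 91*m + 210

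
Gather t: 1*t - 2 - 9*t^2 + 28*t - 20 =-9*t^2 + 29*t - 22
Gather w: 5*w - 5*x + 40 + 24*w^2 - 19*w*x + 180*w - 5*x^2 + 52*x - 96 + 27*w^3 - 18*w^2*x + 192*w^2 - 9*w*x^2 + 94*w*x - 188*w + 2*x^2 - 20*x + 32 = 27*w^3 + w^2*(216 - 18*x) + w*(-9*x^2 + 75*x - 3) - 3*x^2 + 27*x - 24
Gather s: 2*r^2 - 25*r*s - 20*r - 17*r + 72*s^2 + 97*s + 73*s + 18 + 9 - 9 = 2*r^2 - 37*r + 72*s^2 + s*(170 - 25*r) + 18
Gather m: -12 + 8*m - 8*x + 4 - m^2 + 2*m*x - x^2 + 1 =-m^2 + m*(2*x + 8) - x^2 - 8*x - 7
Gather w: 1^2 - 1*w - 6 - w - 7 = -2*w - 12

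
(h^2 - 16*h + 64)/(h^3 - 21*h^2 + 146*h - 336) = (h - 8)/(h^2 - 13*h + 42)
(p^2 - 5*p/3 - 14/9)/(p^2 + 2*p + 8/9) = (3*p - 7)/(3*p + 4)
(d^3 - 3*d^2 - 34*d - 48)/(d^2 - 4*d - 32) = (d^2 + 5*d + 6)/(d + 4)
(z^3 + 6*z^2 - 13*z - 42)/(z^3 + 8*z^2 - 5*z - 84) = (z + 2)/(z + 4)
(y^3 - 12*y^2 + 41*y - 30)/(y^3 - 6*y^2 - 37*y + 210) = (y^2 - 7*y + 6)/(y^2 - y - 42)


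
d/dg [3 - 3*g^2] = -6*g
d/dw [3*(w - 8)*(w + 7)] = 6*w - 3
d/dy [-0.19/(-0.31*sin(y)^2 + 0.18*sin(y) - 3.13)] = (0.0342 - 0.1178*sin(y))*cos(y)/(0.31*sin(y)^2 - 0.18*sin(y) + 3.13)^2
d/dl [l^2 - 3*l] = 2*l - 3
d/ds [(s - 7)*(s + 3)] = 2*s - 4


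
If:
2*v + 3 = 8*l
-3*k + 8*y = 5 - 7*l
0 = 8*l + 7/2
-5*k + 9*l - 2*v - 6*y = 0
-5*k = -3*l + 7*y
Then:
No Solution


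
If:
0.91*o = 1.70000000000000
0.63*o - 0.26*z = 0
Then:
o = 1.87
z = 4.53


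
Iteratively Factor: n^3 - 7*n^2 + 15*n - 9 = (n - 3)*(n^2 - 4*n + 3) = (n - 3)^2*(n - 1)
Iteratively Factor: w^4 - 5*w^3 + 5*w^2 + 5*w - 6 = (w - 2)*(w^3 - 3*w^2 - w + 3) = (w - 2)*(w - 1)*(w^2 - 2*w - 3) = (w - 3)*(w - 2)*(w - 1)*(w + 1)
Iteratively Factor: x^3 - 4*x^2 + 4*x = (x - 2)*(x^2 - 2*x) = x*(x - 2)*(x - 2)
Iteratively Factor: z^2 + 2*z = (z)*(z + 2)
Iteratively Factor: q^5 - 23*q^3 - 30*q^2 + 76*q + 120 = (q + 2)*(q^4 - 2*q^3 - 19*q^2 + 8*q + 60) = (q - 5)*(q + 2)*(q^3 + 3*q^2 - 4*q - 12) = (q - 5)*(q + 2)^2*(q^2 + q - 6) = (q - 5)*(q - 2)*(q + 2)^2*(q + 3)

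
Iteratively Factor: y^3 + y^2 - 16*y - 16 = (y - 4)*(y^2 + 5*y + 4) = (y - 4)*(y + 4)*(y + 1)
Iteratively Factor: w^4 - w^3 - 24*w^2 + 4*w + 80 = (w + 4)*(w^3 - 5*w^2 - 4*w + 20) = (w - 2)*(w + 4)*(w^2 - 3*w - 10) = (w - 5)*(w - 2)*(w + 4)*(w + 2)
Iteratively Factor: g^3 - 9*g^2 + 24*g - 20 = (g - 2)*(g^2 - 7*g + 10) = (g - 5)*(g - 2)*(g - 2)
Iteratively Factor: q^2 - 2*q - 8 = (q + 2)*(q - 4)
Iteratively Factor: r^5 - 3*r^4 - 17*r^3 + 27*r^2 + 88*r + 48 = (r - 4)*(r^4 + r^3 - 13*r^2 - 25*r - 12) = (r - 4)^2*(r^3 + 5*r^2 + 7*r + 3) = (r - 4)^2*(r + 3)*(r^2 + 2*r + 1) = (r - 4)^2*(r + 1)*(r + 3)*(r + 1)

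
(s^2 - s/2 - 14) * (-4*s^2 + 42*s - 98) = -4*s^4 + 44*s^3 - 63*s^2 - 539*s + 1372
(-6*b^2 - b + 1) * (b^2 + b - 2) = -6*b^4 - 7*b^3 + 12*b^2 + 3*b - 2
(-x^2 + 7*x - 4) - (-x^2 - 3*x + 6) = 10*x - 10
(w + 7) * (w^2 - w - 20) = w^3 + 6*w^2 - 27*w - 140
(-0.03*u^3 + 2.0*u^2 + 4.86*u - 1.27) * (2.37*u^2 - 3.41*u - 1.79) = -0.0711*u^5 + 4.8423*u^4 + 4.7519*u^3 - 23.1625*u^2 - 4.3687*u + 2.2733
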